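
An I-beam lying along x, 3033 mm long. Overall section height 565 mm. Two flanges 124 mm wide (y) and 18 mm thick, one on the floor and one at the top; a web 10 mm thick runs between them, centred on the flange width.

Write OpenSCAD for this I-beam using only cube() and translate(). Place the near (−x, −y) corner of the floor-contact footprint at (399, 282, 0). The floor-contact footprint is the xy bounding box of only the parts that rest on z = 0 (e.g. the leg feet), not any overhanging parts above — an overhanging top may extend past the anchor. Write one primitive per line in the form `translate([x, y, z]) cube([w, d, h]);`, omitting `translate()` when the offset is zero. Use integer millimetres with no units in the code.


translate([399, 282, 0]) cube([3033, 124, 18]);
translate([399, 339, 18]) cube([3033, 10, 529]);
translate([399, 282, 547]) cube([3033, 124, 18]);


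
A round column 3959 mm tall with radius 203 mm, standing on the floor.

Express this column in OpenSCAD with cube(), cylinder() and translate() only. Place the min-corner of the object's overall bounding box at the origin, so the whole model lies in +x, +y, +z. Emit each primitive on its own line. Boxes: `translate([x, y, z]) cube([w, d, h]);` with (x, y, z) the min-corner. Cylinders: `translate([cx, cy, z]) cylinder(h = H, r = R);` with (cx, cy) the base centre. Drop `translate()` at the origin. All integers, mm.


translate([203, 203, 0]) cylinder(h = 3959, r = 203);


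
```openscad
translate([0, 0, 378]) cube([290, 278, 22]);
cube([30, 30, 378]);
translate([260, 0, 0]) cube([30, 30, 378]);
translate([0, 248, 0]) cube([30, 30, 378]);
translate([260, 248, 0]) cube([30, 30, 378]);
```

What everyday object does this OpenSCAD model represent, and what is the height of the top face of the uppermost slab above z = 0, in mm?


A stool. The seat height is 400 mm.

A 290×278×22 slab at z = 378 on four corner posts — a stool. The seat top is 378 + 22 = 400 mm.


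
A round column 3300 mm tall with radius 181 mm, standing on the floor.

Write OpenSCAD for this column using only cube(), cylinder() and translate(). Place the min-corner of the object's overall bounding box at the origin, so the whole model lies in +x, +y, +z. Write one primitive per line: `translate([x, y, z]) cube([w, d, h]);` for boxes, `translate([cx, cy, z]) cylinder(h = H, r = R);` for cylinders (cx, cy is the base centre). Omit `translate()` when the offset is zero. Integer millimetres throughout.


translate([181, 181, 0]) cylinder(h = 3300, r = 181);


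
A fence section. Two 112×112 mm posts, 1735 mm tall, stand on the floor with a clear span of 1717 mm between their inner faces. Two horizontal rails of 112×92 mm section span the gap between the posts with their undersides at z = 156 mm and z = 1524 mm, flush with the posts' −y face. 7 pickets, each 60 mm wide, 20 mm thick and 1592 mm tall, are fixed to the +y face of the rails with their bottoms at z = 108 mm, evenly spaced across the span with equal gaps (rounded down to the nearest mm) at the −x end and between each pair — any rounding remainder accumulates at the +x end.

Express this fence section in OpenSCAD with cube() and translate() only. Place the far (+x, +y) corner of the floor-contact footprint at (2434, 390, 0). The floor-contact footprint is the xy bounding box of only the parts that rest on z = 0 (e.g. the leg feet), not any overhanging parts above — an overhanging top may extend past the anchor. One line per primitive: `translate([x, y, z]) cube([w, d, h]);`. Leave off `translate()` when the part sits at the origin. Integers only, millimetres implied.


translate([493, 278, 0]) cube([112, 112, 1735]);
translate([2322, 278, 0]) cube([112, 112, 1735]);
translate([605, 278, 156]) cube([1717, 112, 92]);
translate([605, 278, 1524]) cube([1717, 112, 92]);
translate([767, 390, 108]) cube([60, 20, 1592]);
translate([989, 390, 108]) cube([60, 20, 1592]);
translate([1211, 390, 108]) cube([60, 20, 1592]);
translate([1433, 390, 108]) cube([60, 20, 1592]);
translate([1655, 390, 108]) cube([60, 20, 1592]);
translate([1877, 390, 108]) cube([60, 20, 1592]);
translate([2099, 390, 108]) cube([60, 20, 1592]);


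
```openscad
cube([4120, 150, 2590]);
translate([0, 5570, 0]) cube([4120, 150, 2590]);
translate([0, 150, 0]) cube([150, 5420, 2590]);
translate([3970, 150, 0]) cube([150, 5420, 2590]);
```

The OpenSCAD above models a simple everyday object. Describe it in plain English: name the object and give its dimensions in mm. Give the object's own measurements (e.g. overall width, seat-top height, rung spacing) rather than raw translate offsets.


The wall frame of a small rectangular building: four walls, each 2590 mm tall and 150 mm thick, enclosing a footprint 4120 mm (x) by 5720 mm (y) outside-to-outside, with no floor or roof. The front and back walls (the −y and +y sides) span the full width; the two side walls fit between them.


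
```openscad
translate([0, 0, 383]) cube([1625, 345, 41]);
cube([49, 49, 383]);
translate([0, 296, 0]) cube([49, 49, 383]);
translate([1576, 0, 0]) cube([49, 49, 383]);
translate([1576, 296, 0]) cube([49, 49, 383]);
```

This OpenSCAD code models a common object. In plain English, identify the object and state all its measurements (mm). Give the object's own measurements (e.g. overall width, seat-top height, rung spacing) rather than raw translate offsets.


A long wooden bench with a 1625 mm (x) × 345 mm (y) seat, 41 mm thick, its top surface 424 mm above the floor. Four 49 mm square legs at the seat corners, flush with the edges, run from z = 0 to the seat underside.


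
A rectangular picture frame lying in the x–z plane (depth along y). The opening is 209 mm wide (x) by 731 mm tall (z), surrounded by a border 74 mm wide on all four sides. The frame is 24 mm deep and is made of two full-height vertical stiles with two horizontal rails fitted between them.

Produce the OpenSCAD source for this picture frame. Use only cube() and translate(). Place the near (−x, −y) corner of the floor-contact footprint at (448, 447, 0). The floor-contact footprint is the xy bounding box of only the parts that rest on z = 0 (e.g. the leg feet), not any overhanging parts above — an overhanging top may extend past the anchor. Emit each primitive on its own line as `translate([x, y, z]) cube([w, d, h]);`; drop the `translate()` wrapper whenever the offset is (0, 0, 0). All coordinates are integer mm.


translate([448, 447, 0]) cube([74, 24, 879]);
translate([731, 447, 0]) cube([74, 24, 879]);
translate([522, 447, 0]) cube([209, 24, 74]);
translate([522, 447, 805]) cube([209, 24, 74]);


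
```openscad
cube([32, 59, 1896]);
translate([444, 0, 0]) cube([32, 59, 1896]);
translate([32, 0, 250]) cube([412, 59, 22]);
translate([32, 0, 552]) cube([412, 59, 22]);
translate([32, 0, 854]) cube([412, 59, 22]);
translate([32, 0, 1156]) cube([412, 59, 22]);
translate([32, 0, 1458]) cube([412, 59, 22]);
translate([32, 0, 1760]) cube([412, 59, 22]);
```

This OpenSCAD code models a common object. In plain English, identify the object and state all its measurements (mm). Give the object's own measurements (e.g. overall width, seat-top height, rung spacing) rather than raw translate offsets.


A straight ladder. Two 32×59 mm vertical rails, 1896 mm tall, stand 476 mm apart (outside-to-outside) with their front faces coplanar on the −y side. 6 rungs, each 59 mm deep and 22 mm tall, span between the inner faces of the rails, front faces flush with the rails. The lowest rung's underside is at z = 250 mm and rungs are spaced 302 mm apart (underside to underside).


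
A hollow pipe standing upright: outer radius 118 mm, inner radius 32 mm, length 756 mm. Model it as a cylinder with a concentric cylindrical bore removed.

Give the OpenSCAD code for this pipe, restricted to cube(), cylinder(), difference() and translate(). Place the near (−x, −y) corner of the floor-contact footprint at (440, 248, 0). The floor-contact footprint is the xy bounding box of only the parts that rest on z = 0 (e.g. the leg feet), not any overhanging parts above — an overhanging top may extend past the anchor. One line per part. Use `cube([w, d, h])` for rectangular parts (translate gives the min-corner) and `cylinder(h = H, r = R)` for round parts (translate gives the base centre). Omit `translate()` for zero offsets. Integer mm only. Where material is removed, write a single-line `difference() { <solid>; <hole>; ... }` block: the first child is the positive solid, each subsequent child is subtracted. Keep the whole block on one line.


difference() { translate([558, 366, 0]) cylinder(h = 756, r = 118); translate([558, 366, 0]) cylinder(h = 756, r = 32); }


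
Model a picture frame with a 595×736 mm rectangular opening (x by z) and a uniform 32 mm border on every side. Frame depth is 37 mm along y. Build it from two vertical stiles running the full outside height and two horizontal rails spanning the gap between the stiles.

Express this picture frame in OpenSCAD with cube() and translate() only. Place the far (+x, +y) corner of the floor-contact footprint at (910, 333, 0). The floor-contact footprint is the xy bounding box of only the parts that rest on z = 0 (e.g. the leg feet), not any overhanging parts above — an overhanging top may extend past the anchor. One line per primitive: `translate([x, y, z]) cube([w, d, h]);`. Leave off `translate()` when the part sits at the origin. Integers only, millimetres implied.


translate([251, 296, 0]) cube([32, 37, 800]);
translate([878, 296, 0]) cube([32, 37, 800]);
translate([283, 296, 0]) cube([595, 37, 32]);
translate([283, 296, 768]) cube([595, 37, 32]);


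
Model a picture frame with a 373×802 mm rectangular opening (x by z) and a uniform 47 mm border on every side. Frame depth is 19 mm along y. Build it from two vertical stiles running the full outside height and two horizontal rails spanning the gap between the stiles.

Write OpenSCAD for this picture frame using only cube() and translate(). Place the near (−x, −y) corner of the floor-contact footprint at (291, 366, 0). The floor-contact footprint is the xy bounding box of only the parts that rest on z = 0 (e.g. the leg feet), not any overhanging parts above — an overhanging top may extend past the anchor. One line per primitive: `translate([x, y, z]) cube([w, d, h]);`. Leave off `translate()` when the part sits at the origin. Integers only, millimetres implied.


translate([291, 366, 0]) cube([47, 19, 896]);
translate([711, 366, 0]) cube([47, 19, 896]);
translate([338, 366, 0]) cube([373, 19, 47]);
translate([338, 366, 849]) cube([373, 19, 47]);


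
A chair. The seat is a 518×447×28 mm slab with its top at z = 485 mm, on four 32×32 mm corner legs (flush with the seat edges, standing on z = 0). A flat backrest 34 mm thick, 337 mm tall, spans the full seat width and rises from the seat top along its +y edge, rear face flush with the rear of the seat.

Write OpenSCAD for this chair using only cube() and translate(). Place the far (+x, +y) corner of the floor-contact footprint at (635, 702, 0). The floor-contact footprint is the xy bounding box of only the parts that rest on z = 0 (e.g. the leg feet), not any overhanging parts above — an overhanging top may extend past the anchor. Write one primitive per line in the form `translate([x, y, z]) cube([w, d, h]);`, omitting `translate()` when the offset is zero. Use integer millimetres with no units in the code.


translate([117, 255, 457]) cube([518, 447, 28]);
translate([117, 255, 0]) cube([32, 32, 457]);
translate([603, 255, 0]) cube([32, 32, 457]);
translate([117, 670, 0]) cube([32, 32, 457]);
translate([603, 670, 0]) cube([32, 32, 457]);
translate([117, 668, 485]) cube([518, 34, 337]);


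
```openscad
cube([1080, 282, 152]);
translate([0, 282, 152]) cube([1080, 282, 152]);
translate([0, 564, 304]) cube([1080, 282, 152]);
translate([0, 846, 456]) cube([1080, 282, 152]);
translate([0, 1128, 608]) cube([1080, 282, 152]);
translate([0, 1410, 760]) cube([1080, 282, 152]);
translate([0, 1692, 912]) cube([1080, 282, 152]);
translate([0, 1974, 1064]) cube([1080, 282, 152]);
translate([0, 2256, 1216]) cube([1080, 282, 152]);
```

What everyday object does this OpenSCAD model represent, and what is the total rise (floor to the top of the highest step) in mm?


A staircase. The total rise is 1368 mm.

9 identical blocks, each offset up and back from the previous — a staircase. Each step is 152 mm tall and there are 9 of them, so the total rise is 9 × 152 = 1368 mm.


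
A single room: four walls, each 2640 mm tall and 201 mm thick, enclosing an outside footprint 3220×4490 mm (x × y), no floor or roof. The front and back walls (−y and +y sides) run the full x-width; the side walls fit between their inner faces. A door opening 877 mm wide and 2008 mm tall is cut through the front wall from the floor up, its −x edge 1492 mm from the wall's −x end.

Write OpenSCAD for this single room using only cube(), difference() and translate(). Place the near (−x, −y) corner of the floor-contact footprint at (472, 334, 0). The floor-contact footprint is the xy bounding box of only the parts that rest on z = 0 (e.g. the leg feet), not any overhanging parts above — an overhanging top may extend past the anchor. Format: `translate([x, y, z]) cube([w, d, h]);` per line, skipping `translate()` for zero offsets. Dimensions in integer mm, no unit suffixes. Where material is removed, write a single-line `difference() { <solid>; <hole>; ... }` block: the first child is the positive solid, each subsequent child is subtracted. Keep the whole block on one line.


difference() { translate([472, 334, 0]) cube([3220, 201, 2640]); translate([1964, 334, 0]) cube([877, 201, 2008]); }
translate([472, 4623, 0]) cube([3220, 201, 2640]);
translate([472, 535, 0]) cube([201, 4088, 2640]);
translate([3491, 535, 0]) cube([201, 4088, 2640]);


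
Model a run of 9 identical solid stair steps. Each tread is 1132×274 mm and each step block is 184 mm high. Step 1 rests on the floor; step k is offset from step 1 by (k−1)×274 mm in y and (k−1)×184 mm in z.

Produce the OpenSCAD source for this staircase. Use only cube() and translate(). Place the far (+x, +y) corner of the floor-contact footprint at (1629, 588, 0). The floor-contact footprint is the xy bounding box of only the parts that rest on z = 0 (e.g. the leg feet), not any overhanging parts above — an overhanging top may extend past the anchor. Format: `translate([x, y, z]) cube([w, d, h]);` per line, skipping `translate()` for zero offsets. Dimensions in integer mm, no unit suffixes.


translate([497, 314, 0]) cube([1132, 274, 184]);
translate([497, 588, 184]) cube([1132, 274, 184]);
translate([497, 862, 368]) cube([1132, 274, 184]);
translate([497, 1136, 552]) cube([1132, 274, 184]);
translate([497, 1410, 736]) cube([1132, 274, 184]);
translate([497, 1684, 920]) cube([1132, 274, 184]);
translate([497, 1958, 1104]) cube([1132, 274, 184]);
translate([497, 2232, 1288]) cube([1132, 274, 184]);
translate([497, 2506, 1472]) cube([1132, 274, 184]);


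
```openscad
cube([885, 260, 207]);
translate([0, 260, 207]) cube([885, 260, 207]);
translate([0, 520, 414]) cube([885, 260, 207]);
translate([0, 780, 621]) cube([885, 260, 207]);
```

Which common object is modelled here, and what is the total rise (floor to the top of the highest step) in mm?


A staircase. The total rise is 828 mm.

4 identical blocks, each offset up and back from the previous — a staircase. Each step is 207 mm tall and there are 4 of them, so the total rise is 4 × 207 = 828 mm.


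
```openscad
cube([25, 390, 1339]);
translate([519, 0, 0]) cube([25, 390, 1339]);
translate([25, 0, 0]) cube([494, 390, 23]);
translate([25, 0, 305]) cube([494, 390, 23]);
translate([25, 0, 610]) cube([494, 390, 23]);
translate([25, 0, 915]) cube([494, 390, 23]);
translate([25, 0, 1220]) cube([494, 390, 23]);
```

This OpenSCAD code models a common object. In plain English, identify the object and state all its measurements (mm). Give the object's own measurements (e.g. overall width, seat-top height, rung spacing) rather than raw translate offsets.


An open bookshelf. Two side panels, each 25 mm thick, 390 mm deep and 1339 mm tall, stand 544 mm apart (outside-to-outside). Between them sit 5 shelves, each 23 mm thick and 390 mm deep, spanning the full gap between the sides. The bottom shelf rests on the floor (its underside at z = 0) and the clear gap between one shelf's top and the next shelf's underside is 282 mm.


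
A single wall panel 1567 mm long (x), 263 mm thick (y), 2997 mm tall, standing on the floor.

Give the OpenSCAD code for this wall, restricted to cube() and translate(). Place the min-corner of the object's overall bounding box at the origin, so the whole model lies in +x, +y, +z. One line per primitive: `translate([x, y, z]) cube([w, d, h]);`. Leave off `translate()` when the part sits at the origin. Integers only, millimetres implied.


cube([1567, 263, 2997]);


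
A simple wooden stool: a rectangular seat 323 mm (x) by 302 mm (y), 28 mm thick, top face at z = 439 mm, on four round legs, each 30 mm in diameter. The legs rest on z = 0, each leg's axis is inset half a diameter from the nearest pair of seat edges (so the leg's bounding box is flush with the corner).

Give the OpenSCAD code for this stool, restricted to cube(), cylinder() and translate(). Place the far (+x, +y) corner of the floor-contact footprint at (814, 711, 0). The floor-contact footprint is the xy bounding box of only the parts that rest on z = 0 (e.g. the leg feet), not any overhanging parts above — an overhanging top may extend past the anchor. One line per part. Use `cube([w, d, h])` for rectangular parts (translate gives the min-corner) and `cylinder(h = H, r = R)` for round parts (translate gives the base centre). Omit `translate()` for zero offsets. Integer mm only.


translate([491, 409, 411]) cube([323, 302, 28]);
translate([506, 424, 0]) cylinder(h = 411, r = 15);
translate([799, 424, 0]) cylinder(h = 411, r = 15);
translate([506, 696, 0]) cylinder(h = 411, r = 15);
translate([799, 696, 0]) cylinder(h = 411, r = 15);


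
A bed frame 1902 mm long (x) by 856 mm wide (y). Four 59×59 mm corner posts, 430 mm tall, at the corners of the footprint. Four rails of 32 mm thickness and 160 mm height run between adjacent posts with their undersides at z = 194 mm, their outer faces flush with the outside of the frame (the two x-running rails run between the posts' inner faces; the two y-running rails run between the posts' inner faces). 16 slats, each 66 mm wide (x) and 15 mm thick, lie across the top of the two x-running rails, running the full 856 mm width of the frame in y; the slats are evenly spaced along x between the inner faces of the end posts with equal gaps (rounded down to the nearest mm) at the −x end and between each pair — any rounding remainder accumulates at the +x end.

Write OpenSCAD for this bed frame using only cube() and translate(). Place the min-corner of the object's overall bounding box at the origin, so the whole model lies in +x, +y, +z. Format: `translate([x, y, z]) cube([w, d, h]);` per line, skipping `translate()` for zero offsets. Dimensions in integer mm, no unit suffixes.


cube([59, 59, 430]);
translate([0, 797, 0]) cube([59, 59, 430]);
translate([1843, 0, 0]) cube([59, 59, 430]);
translate([1843, 797, 0]) cube([59, 59, 430]);
translate([59, 0, 194]) cube([1784, 32, 160]);
translate([59, 824, 194]) cube([1784, 32, 160]);
translate([0, 59, 194]) cube([32, 738, 160]);
translate([1870, 59, 194]) cube([32, 738, 160]);
translate([101, 0, 354]) cube([66, 856, 15]);
translate([209, 0, 354]) cube([66, 856, 15]);
translate([317, 0, 354]) cube([66, 856, 15]);
translate([425, 0, 354]) cube([66, 856, 15]);
translate([533, 0, 354]) cube([66, 856, 15]);
translate([641, 0, 354]) cube([66, 856, 15]);
translate([749, 0, 354]) cube([66, 856, 15]);
translate([857, 0, 354]) cube([66, 856, 15]);
translate([965, 0, 354]) cube([66, 856, 15]);
translate([1073, 0, 354]) cube([66, 856, 15]);
translate([1181, 0, 354]) cube([66, 856, 15]);
translate([1289, 0, 354]) cube([66, 856, 15]);
translate([1397, 0, 354]) cube([66, 856, 15]);
translate([1505, 0, 354]) cube([66, 856, 15]);
translate([1613, 0, 354]) cube([66, 856, 15]);
translate([1721, 0, 354]) cube([66, 856, 15]);


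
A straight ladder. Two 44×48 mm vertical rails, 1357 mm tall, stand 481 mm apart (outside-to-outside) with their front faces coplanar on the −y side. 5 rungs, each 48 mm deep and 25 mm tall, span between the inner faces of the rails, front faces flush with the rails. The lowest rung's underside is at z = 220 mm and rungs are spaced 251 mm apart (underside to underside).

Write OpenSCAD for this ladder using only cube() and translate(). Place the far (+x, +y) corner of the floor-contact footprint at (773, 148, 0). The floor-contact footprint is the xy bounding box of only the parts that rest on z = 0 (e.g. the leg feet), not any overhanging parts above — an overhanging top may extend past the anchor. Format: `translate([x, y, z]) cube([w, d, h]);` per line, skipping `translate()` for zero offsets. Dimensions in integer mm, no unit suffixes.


translate([292, 100, 0]) cube([44, 48, 1357]);
translate([729, 100, 0]) cube([44, 48, 1357]);
translate([336, 100, 220]) cube([393, 48, 25]);
translate([336, 100, 471]) cube([393, 48, 25]);
translate([336, 100, 722]) cube([393, 48, 25]);
translate([336, 100, 973]) cube([393, 48, 25]);
translate([336, 100, 1224]) cube([393, 48, 25]);


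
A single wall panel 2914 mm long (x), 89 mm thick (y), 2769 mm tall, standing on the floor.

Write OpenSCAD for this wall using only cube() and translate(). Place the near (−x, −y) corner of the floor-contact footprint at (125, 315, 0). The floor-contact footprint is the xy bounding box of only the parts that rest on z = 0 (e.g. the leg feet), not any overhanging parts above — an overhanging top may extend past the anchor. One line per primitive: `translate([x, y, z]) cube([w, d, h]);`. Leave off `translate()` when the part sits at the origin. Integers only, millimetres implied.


translate([125, 315, 0]) cube([2914, 89, 2769]);


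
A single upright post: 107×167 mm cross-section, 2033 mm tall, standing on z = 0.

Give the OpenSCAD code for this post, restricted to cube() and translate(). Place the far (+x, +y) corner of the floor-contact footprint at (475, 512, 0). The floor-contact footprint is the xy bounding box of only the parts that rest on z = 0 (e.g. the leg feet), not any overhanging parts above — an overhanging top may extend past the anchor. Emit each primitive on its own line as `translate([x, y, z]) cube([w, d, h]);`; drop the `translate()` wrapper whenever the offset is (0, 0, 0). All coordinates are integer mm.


translate([368, 345, 0]) cube([107, 167, 2033]);


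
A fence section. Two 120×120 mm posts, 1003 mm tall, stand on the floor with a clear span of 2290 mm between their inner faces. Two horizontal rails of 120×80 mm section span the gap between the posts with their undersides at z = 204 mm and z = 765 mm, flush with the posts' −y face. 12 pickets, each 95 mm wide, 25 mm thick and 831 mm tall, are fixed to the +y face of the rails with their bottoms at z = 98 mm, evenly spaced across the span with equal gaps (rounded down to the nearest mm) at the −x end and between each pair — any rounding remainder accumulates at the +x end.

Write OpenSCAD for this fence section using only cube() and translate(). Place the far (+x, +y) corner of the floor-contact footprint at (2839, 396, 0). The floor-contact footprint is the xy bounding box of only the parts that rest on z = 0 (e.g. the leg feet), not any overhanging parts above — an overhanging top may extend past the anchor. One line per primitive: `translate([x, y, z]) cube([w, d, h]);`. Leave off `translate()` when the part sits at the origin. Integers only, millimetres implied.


translate([309, 276, 0]) cube([120, 120, 1003]);
translate([2719, 276, 0]) cube([120, 120, 1003]);
translate([429, 276, 204]) cube([2290, 120, 80]);
translate([429, 276, 765]) cube([2290, 120, 80]);
translate([517, 396, 98]) cube([95, 25, 831]);
translate([700, 396, 98]) cube([95, 25, 831]);
translate([883, 396, 98]) cube([95, 25, 831]);
translate([1066, 396, 98]) cube([95, 25, 831]);
translate([1249, 396, 98]) cube([95, 25, 831]);
translate([1432, 396, 98]) cube([95, 25, 831]);
translate([1615, 396, 98]) cube([95, 25, 831]);
translate([1798, 396, 98]) cube([95, 25, 831]);
translate([1981, 396, 98]) cube([95, 25, 831]);
translate([2164, 396, 98]) cube([95, 25, 831]);
translate([2347, 396, 98]) cube([95, 25, 831]);
translate([2530, 396, 98]) cube([95, 25, 831]);


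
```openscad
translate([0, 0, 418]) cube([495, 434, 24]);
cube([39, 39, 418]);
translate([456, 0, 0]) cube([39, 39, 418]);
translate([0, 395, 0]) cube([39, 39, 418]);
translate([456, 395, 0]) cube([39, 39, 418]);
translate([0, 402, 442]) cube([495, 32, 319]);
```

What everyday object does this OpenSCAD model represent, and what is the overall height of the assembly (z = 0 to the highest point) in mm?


A chair. The overall height is 761 mm.

A slab on four corner posts with a tall panel at the back — a chair. The seat slab sits at z = 418 with thickness 24, and the 319 mm backrest starts at the seat top, so the overall height is 418 + 24 + 319 = 761 mm.


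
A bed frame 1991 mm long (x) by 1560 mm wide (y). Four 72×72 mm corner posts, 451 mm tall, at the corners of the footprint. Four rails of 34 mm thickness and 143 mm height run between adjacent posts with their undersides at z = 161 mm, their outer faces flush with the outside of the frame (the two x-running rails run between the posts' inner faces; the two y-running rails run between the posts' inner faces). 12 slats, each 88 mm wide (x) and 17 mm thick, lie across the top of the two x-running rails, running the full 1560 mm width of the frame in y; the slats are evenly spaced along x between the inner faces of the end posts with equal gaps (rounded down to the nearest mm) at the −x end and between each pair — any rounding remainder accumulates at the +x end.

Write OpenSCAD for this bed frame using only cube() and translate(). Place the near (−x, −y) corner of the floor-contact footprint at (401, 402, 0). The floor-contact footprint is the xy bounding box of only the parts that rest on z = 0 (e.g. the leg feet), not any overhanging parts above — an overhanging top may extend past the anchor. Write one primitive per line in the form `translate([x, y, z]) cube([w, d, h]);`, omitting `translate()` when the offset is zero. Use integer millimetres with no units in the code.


// slat z = rail_z + rail_h = 161 + 143 = 304
// slat gap = ⌊(1847 − 12·88) / 13⌋ = 60
translate([401, 402, 0]) cube([72, 72, 451]);
translate([401, 1890, 0]) cube([72, 72, 451]);
translate([2320, 402, 0]) cube([72, 72, 451]);
translate([2320, 1890, 0]) cube([72, 72, 451]);
translate([473, 402, 161]) cube([1847, 34, 143]);
translate([473, 1928, 161]) cube([1847, 34, 143]);
translate([401, 474, 161]) cube([34, 1416, 143]);
translate([2358, 474, 161]) cube([34, 1416, 143]);
translate([533, 402, 304]) cube([88, 1560, 17]);
translate([681, 402, 304]) cube([88, 1560, 17]);
translate([829, 402, 304]) cube([88, 1560, 17]);
translate([977, 402, 304]) cube([88, 1560, 17]);
translate([1125, 402, 304]) cube([88, 1560, 17]);
translate([1273, 402, 304]) cube([88, 1560, 17]);
translate([1421, 402, 304]) cube([88, 1560, 17]);
translate([1569, 402, 304]) cube([88, 1560, 17]);
translate([1717, 402, 304]) cube([88, 1560, 17]);
translate([1865, 402, 304]) cube([88, 1560, 17]);
translate([2013, 402, 304]) cube([88, 1560, 17]);
translate([2161, 402, 304]) cube([88, 1560, 17]);


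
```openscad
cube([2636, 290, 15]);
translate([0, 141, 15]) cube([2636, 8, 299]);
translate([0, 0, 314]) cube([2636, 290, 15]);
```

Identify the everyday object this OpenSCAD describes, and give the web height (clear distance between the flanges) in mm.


An I-beam. The web height is 299 mm.

Two wide flanges with a thin centred web — an I-beam. Overall 329 mm minus two 15 mm flanges gives a web of 329 − 2·15 = 299 mm.


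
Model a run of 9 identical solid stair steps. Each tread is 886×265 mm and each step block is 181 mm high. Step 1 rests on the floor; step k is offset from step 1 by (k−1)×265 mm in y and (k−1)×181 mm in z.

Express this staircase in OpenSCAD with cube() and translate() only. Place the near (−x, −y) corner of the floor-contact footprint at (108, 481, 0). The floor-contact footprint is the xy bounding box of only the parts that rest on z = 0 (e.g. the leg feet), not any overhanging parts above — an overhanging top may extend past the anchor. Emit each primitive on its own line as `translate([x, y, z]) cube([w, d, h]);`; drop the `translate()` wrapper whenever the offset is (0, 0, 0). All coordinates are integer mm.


translate([108, 481, 0]) cube([886, 265, 181]);
translate([108, 746, 181]) cube([886, 265, 181]);
translate([108, 1011, 362]) cube([886, 265, 181]);
translate([108, 1276, 543]) cube([886, 265, 181]);
translate([108, 1541, 724]) cube([886, 265, 181]);
translate([108, 1806, 905]) cube([886, 265, 181]);
translate([108, 2071, 1086]) cube([886, 265, 181]);
translate([108, 2336, 1267]) cube([886, 265, 181]);
translate([108, 2601, 1448]) cube([886, 265, 181]);


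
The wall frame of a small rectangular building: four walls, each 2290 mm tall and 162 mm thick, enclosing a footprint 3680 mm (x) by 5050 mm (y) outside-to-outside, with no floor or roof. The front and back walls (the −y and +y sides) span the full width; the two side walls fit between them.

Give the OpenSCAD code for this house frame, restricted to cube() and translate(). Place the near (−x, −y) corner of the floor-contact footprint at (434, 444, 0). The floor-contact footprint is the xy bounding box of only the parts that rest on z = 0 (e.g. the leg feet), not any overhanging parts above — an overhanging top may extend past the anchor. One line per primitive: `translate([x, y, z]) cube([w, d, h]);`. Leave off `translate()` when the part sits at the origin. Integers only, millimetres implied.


translate([434, 444, 0]) cube([3680, 162, 2290]);
translate([434, 5332, 0]) cube([3680, 162, 2290]);
translate([434, 606, 0]) cube([162, 4726, 2290]);
translate([3952, 606, 0]) cube([162, 4726, 2290]);


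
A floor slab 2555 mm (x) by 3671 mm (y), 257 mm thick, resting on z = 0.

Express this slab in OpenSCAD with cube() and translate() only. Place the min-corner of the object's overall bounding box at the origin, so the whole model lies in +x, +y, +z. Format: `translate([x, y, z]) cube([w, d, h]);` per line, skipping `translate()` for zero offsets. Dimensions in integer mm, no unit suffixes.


cube([2555, 3671, 257]);


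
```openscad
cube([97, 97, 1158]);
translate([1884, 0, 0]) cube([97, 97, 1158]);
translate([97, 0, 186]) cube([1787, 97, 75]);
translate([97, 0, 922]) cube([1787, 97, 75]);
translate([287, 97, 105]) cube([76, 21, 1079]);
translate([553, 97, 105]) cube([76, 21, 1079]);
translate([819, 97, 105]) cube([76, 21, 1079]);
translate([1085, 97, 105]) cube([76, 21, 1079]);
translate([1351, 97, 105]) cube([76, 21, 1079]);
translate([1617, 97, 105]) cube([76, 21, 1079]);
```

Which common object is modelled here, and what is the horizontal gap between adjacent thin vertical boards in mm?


A fence section. The picket gap is 190 mm.

Two posts, two rails, 6 pickets — a fence section. Span 1787 mm holds 6 pickets of 76 mm with 7 equal gaps: ⌊(1787 − 6·76) / 7⌋ = 190 mm.


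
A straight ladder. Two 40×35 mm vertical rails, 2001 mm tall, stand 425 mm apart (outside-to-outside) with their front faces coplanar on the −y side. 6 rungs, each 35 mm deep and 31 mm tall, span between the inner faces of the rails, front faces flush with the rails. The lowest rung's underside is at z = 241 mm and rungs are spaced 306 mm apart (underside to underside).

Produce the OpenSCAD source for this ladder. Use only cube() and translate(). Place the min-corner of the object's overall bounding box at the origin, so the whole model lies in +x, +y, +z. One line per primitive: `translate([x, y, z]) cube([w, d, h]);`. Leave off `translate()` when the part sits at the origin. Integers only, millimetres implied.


// rung span = 425 - 2*40 = 345
// rung[k] z = 241 + k*306
cube([40, 35, 2001]);
translate([385, 0, 0]) cube([40, 35, 2001]);
translate([40, 0, 241]) cube([345, 35, 31]);
translate([40, 0, 547]) cube([345, 35, 31]);
translate([40, 0, 853]) cube([345, 35, 31]);
translate([40, 0, 1159]) cube([345, 35, 31]);
translate([40, 0, 1465]) cube([345, 35, 31]);
translate([40, 0, 1771]) cube([345, 35, 31]);


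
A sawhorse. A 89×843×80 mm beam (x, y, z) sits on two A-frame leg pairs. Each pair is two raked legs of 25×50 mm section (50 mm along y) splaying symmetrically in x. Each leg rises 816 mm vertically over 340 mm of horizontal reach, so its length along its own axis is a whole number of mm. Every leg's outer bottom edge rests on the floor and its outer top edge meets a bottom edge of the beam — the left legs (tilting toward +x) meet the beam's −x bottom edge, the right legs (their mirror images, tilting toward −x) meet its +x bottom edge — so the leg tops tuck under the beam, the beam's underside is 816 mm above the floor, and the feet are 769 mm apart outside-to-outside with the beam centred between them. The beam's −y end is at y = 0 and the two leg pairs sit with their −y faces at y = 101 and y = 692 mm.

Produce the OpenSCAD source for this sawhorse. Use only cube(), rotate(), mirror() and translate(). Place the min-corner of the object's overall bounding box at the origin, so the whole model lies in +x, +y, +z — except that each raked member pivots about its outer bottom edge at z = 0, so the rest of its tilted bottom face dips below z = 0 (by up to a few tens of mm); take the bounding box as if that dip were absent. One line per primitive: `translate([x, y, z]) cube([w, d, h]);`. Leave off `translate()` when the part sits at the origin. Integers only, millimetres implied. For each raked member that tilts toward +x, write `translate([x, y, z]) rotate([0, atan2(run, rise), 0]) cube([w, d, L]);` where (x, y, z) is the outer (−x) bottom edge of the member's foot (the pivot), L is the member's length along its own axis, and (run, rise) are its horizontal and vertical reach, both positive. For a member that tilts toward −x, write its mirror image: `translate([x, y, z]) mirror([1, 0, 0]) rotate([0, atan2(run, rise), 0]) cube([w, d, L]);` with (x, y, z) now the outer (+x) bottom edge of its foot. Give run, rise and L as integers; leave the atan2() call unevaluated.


translate([340, 0, 816]) cube([89, 843, 80]);
translate([0, 101, 0]) rotate([0, atan2(340, 816), 0]) cube([25, 50, 884]);
translate([769, 101, 0]) mirror([1, 0, 0]) rotate([0, atan2(340, 816), 0]) cube([25, 50, 884]);
translate([0, 692, 0]) rotate([0, atan2(340, 816), 0]) cube([25, 50, 884]);
translate([769, 692, 0]) mirror([1, 0, 0]) rotate([0, atan2(340, 816), 0]) cube([25, 50, 884]);


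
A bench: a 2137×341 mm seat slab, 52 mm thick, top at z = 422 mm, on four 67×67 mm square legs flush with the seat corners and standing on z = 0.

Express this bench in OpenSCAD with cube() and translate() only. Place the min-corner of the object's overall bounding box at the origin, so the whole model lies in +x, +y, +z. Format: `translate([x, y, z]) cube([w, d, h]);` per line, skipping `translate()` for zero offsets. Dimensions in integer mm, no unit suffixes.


translate([0, 0, 370]) cube([2137, 341, 52]);
cube([67, 67, 370]);
translate([0, 274, 0]) cube([67, 67, 370]);
translate([2070, 0, 0]) cube([67, 67, 370]);
translate([2070, 274, 0]) cube([67, 67, 370]);


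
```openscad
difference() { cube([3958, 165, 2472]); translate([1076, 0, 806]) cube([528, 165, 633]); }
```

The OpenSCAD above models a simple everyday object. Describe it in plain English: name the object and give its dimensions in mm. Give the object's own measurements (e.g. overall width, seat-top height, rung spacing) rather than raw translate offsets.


A wall 3958 mm long (x), 165 mm thick (y), 2472 mm tall, with a rectangular window opening cut through it. The opening is 528 mm wide and 633 mm tall; its sill is at z = 806 mm and its near (−x) edge is 1076 mm from the wall's −x end. The opening passes through the full wall thickness.


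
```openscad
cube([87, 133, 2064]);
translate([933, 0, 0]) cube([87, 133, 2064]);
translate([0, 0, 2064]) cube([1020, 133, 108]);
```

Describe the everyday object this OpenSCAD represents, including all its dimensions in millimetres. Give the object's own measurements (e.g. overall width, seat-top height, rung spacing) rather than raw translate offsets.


A door frame. The clear opening is 846 mm wide and 2064 mm high. Two 87 mm wide jambs, 133 mm deep, stand either side of the opening from the floor to the top of the opening. A 108 mm thick head sits across the top of both jambs, spanning the full outside width of the frame.


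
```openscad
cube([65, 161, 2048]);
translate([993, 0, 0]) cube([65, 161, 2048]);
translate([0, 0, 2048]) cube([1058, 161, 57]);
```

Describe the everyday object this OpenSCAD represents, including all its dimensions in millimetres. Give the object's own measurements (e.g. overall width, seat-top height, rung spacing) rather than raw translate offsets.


A door frame. The clear opening is 928 mm wide and 2048 mm high. Two 65 mm wide jambs, 161 mm deep, stand either side of the opening from the floor to the top of the opening. A 57 mm thick head sits across the top of both jambs, spanning the full outside width of the frame.


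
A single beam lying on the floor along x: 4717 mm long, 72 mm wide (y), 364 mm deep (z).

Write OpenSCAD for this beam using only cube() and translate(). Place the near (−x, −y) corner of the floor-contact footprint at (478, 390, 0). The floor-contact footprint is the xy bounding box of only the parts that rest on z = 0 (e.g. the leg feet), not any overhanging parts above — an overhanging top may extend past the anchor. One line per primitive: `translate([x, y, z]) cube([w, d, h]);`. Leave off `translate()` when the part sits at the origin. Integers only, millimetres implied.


translate([478, 390, 0]) cube([4717, 72, 364]);


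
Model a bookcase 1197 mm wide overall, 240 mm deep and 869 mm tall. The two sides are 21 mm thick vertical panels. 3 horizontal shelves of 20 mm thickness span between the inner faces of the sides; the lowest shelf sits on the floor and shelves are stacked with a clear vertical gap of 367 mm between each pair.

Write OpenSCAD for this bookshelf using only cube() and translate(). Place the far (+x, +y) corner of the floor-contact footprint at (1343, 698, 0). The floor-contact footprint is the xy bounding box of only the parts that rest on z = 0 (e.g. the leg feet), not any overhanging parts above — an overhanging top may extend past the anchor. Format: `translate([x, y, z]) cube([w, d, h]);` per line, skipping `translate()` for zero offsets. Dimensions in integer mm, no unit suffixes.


translate([146, 458, 0]) cube([21, 240, 869]);
translate([1322, 458, 0]) cube([21, 240, 869]);
translate([167, 458, 0]) cube([1155, 240, 20]);
translate([167, 458, 387]) cube([1155, 240, 20]);
translate([167, 458, 774]) cube([1155, 240, 20]);


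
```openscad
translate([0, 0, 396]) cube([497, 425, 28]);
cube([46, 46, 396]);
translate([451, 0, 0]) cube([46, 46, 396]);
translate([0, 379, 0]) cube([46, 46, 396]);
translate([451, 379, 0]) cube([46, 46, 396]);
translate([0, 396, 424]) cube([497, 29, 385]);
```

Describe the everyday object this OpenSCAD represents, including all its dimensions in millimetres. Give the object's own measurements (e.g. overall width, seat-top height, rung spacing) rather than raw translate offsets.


A chair. The seat is a 497×425×28 mm slab with its top at z = 424 mm, on four 46×46 mm corner legs (flush with the seat edges, standing on z = 0). A flat backrest 29 mm thick, 385 mm tall, spans the full seat width and rises from the seat top along its +y edge, rear face flush with the rear of the seat.


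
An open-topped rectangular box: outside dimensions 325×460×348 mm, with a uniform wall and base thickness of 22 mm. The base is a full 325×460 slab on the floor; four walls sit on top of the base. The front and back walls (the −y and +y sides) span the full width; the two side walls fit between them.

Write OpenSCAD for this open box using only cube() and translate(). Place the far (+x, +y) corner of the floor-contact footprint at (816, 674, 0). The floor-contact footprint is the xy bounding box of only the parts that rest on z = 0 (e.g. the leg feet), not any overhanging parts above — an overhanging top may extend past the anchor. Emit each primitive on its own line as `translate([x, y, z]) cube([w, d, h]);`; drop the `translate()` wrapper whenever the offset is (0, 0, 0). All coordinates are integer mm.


translate([491, 214, 0]) cube([325, 460, 22]);
translate([491, 214, 22]) cube([325, 22, 326]);
translate([491, 652, 22]) cube([325, 22, 326]);
translate([491, 236, 22]) cube([22, 416, 326]);
translate([794, 236, 22]) cube([22, 416, 326]);
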